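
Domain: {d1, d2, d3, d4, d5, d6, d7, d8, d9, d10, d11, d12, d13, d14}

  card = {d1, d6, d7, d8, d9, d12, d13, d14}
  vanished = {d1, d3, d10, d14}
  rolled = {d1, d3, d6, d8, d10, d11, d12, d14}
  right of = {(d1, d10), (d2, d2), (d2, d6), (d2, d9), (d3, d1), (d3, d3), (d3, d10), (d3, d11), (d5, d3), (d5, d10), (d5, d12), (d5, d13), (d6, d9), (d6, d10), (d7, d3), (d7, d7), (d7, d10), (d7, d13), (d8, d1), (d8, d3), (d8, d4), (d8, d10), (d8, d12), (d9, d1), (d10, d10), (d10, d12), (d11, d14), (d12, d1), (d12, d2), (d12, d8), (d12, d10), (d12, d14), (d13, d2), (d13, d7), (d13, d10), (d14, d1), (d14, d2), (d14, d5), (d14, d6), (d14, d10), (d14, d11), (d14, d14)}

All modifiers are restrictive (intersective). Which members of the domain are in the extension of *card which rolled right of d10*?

{d1, d6, d8, d12, d14}

⟦which rolled⟧ = ⟦rolled⟧ = {d1, d3, d6, d8, d10, d11, d12, d14}
⟦right of d10⟧ = {x : ⟨x, d10⟩ ∈ ⟦right of⟧} = {d1, d3, d5, d6, d7, d8, d10, d12, d13, d14}
⟦card⟧ = {d1, d6, d7, d8, d9, d12, d13, d14}
… ∩ ⟦which rolled⟧ = {d1, d6, d7, d8, d9, d12, d13, d14} ∩ {d1, d3, d6, d8, d10, d11, d12, d14} = {d1, d6, d8, d12, d14}
… ∩ ⟦right of d10⟧ = {d1, d6, d8, d12, d14} ∩ {d1, d3, d5, d6, d7, d8, d10, d12, d13, d14} = {d1, d6, d8, d12, d14}
So ⟦card which rolled right of d10⟧ = {d1, d6, d8, d12, d14}.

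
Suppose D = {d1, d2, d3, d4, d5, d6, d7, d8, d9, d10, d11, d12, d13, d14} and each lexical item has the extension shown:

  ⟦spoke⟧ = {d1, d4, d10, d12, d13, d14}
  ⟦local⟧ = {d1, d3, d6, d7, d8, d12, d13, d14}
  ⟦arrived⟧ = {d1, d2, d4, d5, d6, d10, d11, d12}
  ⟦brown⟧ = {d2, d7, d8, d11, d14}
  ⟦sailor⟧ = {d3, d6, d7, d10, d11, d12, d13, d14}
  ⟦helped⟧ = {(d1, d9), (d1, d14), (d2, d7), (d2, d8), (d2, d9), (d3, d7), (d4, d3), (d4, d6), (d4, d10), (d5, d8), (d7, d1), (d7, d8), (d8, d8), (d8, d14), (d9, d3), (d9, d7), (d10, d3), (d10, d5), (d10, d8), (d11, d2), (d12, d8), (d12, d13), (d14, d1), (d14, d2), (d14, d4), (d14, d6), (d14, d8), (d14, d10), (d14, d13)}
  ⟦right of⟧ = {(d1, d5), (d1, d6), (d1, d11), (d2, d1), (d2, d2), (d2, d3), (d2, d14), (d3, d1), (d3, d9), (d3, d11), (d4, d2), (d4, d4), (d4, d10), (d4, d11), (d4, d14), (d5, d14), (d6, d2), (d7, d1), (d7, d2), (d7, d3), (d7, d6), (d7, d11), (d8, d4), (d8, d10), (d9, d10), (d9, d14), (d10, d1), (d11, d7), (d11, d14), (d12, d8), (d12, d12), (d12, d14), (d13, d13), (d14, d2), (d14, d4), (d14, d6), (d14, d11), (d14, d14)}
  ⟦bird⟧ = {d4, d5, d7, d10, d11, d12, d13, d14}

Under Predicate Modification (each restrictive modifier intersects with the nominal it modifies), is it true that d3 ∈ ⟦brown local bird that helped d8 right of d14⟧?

⟦that helped d8⟧ = {x : ⟨x, d8⟩ ∈ ⟦helped⟧} = {d2, d5, d7, d8, d10, d12, d14}
⟦right of d14⟧ = {x : ⟨x, d14⟩ ∈ ⟦right of⟧} = {d2, d4, d5, d9, d11, d12, d14}
⟦bird⟧ = {d4, d5, d7, d10, d11, d12, d13, d14}
… ∩ ⟦that helped d8⟧ = {d4, d5, d7, d10, d11, d12, d13, d14} ∩ {d2, d5, d7, d8, d10, d12, d14} = {d5, d7, d10, d12, d14}
… ∩ ⟦right of d14⟧ = {d5, d7, d10, d12, d14} ∩ {d2, d4, d5, d9, d11, d12, d14} = {d5, d12, d14}
… ∩ ⟦brown⟧ = {d5, d12, d14} ∩ {d2, d7, d8, d11, d14} = {d14}
… ∩ ⟦local⟧ = {d14} ∩ {d1, d3, d6, d7, d8, d12, d13, d14} = {d14}
⟦brown local bird that helped d8 right of d14⟧ = {d14}; d3 ∉ this set.

no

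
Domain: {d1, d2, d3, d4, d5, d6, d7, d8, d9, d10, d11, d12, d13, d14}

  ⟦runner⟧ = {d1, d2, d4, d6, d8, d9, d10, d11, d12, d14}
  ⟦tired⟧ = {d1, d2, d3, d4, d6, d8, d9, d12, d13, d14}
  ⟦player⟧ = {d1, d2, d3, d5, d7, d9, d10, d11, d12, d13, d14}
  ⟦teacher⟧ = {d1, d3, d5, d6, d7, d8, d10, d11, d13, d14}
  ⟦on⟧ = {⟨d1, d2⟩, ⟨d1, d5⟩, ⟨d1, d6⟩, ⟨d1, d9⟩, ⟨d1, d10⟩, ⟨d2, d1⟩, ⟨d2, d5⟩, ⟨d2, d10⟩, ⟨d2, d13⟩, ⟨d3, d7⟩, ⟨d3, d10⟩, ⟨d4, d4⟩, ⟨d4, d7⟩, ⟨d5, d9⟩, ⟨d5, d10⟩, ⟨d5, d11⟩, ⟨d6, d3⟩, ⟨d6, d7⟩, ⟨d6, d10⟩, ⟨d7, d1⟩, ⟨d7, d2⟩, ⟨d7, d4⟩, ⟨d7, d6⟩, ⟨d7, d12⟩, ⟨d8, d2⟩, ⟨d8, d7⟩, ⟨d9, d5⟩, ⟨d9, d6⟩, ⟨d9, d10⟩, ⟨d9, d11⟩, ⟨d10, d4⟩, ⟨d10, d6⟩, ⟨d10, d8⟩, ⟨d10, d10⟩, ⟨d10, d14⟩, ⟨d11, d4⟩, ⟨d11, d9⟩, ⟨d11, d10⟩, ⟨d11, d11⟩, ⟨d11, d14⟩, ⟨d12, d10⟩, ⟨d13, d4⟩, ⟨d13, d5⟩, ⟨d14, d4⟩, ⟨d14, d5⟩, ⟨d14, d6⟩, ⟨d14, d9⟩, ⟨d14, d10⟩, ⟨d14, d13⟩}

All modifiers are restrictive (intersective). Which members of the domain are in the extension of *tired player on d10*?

{d1, d2, d3, d9, d12, d14}

⟦on d10⟧ = {x : ⟨x, d10⟩ ∈ ⟦on⟧} = {d1, d2, d3, d5, d6, d9, d10, d11, d12, d14}
⟦player⟧ = {d1, d2, d3, d5, d7, d9, d10, d11, d12, d13, d14}
… ∩ ⟦on d10⟧ = {d1, d2, d3, d5, d7, d9, d10, d11, d12, d13, d14} ∩ {d1, d2, d3, d5, d6, d9, d10, d11, d12, d14} = {d1, d2, d3, d5, d9, d10, d11, d12, d14}
… ∩ ⟦tired⟧ = {d1, d2, d3, d5, d9, d10, d11, d12, d14} ∩ {d1, d2, d3, d4, d6, d8, d9, d12, d13, d14} = {d1, d2, d3, d9, d12, d14}
So ⟦tired player on d10⟧ = {d1, d2, d3, d9, d12, d14}.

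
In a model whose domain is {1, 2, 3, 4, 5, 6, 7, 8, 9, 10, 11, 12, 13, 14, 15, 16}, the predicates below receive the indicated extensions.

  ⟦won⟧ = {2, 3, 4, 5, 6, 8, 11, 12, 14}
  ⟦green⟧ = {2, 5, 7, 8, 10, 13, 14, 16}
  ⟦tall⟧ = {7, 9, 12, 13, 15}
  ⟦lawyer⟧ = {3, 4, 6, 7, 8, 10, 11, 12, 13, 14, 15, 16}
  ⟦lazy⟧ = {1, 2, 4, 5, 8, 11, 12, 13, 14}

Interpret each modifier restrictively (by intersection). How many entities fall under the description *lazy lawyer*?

6

⟦lawyer⟧ = {3, 4, 6, 7, 8, 10, 11, 12, 13, 14, 15, 16}
… ∩ ⟦lazy⟧ = {3, 4, 6, 7, 8, 10, 11, 12, 13, 14, 15, 16} ∩ {1, 2, 4, 5, 8, 11, 12, 13, 14} = {4, 8, 11, 12, 13, 14}
⟦lazy lawyer⟧ = {4, 8, 11, 12, 13, 14}, so the cardinality is 6.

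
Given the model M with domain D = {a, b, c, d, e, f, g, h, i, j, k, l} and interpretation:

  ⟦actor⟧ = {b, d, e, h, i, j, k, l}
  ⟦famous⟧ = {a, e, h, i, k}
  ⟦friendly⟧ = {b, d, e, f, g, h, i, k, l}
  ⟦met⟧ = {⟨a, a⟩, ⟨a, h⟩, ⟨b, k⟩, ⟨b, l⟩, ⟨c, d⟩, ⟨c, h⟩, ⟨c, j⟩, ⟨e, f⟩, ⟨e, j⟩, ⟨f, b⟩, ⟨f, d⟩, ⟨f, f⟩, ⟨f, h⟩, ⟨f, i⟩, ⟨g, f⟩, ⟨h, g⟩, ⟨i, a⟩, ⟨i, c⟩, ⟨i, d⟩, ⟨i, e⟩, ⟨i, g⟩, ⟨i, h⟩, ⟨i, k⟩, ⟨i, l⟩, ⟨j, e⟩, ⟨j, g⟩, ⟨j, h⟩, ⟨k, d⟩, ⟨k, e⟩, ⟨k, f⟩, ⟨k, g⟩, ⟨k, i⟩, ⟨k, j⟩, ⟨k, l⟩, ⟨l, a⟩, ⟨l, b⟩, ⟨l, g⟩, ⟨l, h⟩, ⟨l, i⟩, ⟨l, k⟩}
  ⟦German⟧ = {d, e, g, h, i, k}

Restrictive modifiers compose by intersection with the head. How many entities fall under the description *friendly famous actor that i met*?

⟦that i met⟧ = {x : ⟨i, x⟩ ∈ ⟦met⟧} = {a, c, d, e, g, h, k, l}
⟦actor⟧ = {b, d, e, h, i, j, k, l}
… ∩ ⟦that i met⟧ = {b, d, e, h, i, j, k, l} ∩ {a, c, d, e, g, h, k, l} = {d, e, h, k, l}
… ∩ ⟦friendly⟧ = {d, e, h, k, l} ∩ {b, d, e, f, g, h, i, k, l} = {d, e, h, k, l}
… ∩ ⟦famous⟧ = {d, e, h, k, l} ∩ {a, e, h, i, k} = {e, h, k}
⟦friendly famous actor that i met⟧ = {e, h, k}, so the cardinality is 3.

3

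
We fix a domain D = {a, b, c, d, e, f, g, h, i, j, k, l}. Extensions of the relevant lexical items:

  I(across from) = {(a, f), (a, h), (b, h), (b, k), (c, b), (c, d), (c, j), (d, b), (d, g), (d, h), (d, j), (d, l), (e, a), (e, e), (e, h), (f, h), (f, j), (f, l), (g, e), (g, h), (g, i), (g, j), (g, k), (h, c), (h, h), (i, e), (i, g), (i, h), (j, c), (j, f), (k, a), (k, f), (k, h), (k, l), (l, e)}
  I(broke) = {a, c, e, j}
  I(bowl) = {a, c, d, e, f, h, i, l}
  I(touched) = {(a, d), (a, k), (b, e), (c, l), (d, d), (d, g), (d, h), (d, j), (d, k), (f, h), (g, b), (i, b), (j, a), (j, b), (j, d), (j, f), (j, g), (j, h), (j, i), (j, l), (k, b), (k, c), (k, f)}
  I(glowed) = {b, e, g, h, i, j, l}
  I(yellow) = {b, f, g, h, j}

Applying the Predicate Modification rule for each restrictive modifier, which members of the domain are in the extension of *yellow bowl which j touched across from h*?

{f, h}

⟦which j touched⟧ = {x : ⟨j, x⟩ ∈ ⟦touched⟧} = {a, b, d, f, g, h, i, l}
⟦across from h⟧ = {x : ⟨x, h⟩ ∈ ⟦across from⟧} = {a, b, d, e, f, g, h, i, k}
⟦bowl⟧ = {a, c, d, e, f, h, i, l}
… ∩ ⟦which j touched⟧ = {a, c, d, e, f, h, i, l} ∩ {a, b, d, f, g, h, i, l} = {a, d, f, h, i, l}
… ∩ ⟦across from h⟧ = {a, d, f, h, i, l} ∩ {a, b, d, e, f, g, h, i, k} = {a, d, f, h, i}
… ∩ ⟦yellow⟧ = {a, d, f, h, i} ∩ {b, f, g, h, j} = {f, h}
So ⟦yellow bowl which j touched across from h⟧ = {f, h}.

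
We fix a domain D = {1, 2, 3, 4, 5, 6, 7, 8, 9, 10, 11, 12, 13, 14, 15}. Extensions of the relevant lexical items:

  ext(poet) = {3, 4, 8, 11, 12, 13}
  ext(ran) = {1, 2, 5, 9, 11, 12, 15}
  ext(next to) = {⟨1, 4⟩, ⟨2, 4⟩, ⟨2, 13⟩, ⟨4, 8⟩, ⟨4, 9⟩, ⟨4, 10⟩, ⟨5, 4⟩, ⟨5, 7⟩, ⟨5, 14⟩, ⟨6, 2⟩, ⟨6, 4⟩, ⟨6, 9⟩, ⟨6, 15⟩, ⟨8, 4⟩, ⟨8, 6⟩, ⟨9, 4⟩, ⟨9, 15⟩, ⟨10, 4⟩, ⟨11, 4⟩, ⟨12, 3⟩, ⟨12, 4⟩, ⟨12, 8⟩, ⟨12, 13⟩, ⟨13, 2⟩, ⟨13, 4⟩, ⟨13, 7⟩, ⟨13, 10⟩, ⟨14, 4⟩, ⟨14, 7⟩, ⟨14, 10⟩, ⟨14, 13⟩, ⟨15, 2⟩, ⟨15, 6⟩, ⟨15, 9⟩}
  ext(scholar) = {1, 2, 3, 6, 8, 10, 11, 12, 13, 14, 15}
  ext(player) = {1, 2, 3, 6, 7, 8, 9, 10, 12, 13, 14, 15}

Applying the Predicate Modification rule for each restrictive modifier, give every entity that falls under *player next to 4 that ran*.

{1, 2, 9, 12}

⟦next to 4⟧ = {x : ⟨x, 4⟩ ∈ ⟦next to⟧} = {1, 2, 5, 6, 8, 9, 10, 11, 12, 13, 14}
⟦that ran⟧ = ⟦ran⟧ = {1, 2, 5, 9, 11, 12, 15}
⟦player⟧ = {1, 2, 3, 6, 7, 8, 9, 10, 12, 13, 14, 15}
… ∩ ⟦next to 4⟧ = {1, 2, 3, 6, 7, 8, 9, 10, 12, 13, 14, 15} ∩ {1, 2, 5, 6, 8, 9, 10, 11, 12, 13, 14} = {1, 2, 6, 8, 9, 10, 12, 13, 14}
… ∩ ⟦that ran⟧ = {1, 2, 6, 8, 9, 10, 12, 13, 14} ∩ {1, 2, 5, 9, 11, 12, 15} = {1, 2, 9, 12}
So ⟦player next to 4 that ran⟧ = {1, 2, 9, 12}.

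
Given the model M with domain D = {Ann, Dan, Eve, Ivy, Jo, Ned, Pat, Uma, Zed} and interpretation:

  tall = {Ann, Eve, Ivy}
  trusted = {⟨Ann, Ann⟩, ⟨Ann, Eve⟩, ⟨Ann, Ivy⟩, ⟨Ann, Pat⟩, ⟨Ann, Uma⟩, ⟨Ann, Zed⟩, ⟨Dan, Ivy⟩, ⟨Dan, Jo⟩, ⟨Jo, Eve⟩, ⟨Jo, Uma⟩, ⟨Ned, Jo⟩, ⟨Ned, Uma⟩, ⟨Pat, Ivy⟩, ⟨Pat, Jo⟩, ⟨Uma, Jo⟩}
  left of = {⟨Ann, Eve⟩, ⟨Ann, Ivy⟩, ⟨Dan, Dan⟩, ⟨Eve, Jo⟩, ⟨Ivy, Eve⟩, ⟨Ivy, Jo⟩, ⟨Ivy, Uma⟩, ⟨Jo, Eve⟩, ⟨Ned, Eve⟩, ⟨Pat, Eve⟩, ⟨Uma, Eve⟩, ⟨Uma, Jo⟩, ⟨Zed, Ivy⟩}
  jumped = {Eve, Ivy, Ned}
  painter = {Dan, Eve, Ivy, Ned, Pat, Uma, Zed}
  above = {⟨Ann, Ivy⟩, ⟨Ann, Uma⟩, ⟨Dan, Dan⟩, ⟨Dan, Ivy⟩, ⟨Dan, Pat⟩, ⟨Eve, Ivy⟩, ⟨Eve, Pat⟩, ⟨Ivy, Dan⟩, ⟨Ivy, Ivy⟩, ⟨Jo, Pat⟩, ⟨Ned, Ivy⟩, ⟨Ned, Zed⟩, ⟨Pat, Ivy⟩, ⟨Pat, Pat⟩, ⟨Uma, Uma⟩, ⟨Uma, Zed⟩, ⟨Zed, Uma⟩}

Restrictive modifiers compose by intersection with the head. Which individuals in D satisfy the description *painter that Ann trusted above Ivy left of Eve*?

{Ivy, Pat}

⟦that Ann trusted⟧ = {x : ⟨Ann, x⟩ ∈ ⟦trusted⟧} = {Ann, Eve, Ivy, Pat, Uma, Zed}
⟦above Ivy⟧ = {x : ⟨x, Ivy⟩ ∈ ⟦above⟧} = {Ann, Dan, Eve, Ivy, Ned, Pat}
⟦left of Eve⟧ = {x : ⟨x, Eve⟩ ∈ ⟦left of⟧} = {Ann, Ivy, Jo, Ned, Pat, Uma}
⟦painter⟧ = {Dan, Eve, Ivy, Ned, Pat, Uma, Zed}
… ∩ ⟦that Ann trusted⟧ = {Dan, Eve, Ivy, Ned, Pat, Uma, Zed} ∩ {Ann, Eve, Ivy, Pat, Uma, Zed} = {Eve, Ivy, Pat, Uma, Zed}
… ∩ ⟦above Ivy⟧ = {Eve, Ivy, Pat, Uma, Zed} ∩ {Ann, Dan, Eve, Ivy, Ned, Pat} = {Eve, Ivy, Pat}
… ∩ ⟦left of Eve⟧ = {Eve, Ivy, Pat} ∩ {Ann, Ivy, Jo, Ned, Pat, Uma} = {Ivy, Pat}
So ⟦painter that Ann trusted above Ivy left of Eve⟧ = {Ivy, Pat}.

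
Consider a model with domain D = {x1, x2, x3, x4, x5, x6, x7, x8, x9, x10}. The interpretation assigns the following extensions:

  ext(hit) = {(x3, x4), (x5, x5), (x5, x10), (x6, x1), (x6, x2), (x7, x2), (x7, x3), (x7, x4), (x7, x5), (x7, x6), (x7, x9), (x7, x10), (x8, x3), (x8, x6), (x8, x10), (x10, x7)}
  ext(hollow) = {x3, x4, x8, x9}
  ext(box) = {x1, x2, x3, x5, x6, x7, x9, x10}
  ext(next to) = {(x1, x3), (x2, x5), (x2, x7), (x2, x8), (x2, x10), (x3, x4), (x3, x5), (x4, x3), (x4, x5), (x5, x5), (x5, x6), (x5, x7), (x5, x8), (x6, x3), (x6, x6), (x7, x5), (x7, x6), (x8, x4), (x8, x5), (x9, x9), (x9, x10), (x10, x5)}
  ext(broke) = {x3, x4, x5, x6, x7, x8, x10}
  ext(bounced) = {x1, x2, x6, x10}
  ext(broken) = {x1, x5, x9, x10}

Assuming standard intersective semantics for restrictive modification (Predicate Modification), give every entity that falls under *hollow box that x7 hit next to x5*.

{x3}

⟦that x7 hit⟧ = {x : ⟨x7, x⟩ ∈ ⟦hit⟧} = {x2, x3, x4, x5, x6, x9, x10}
⟦next to x5⟧ = {x : ⟨x, x5⟩ ∈ ⟦next to⟧} = {x2, x3, x4, x5, x7, x8, x10}
⟦box⟧ = {x1, x2, x3, x5, x6, x7, x9, x10}
… ∩ ⟦that x7 hit⟧ = {x1, x2, x3, x5, x6, x7, x9, x10} ∩ {x2, x3, x4, x5, x6, x9, x10} = {x2, x3, x5, x6, x9, x10}
… ∩ ⟦next to x5⟧ = {x2, x3, x5, x6, x9, x10} ∩ {x2, x3, x4, x5, x7, x8, x10} = {x2, x3, x5, x10}
… ∩ ⟦hollow⟧ = {x2, x3, x5, x10} ∩ {x3, x4, x8, x9} = {x3}
So ⟦hollow box that x7 hit next to x5⟧ = {x3}.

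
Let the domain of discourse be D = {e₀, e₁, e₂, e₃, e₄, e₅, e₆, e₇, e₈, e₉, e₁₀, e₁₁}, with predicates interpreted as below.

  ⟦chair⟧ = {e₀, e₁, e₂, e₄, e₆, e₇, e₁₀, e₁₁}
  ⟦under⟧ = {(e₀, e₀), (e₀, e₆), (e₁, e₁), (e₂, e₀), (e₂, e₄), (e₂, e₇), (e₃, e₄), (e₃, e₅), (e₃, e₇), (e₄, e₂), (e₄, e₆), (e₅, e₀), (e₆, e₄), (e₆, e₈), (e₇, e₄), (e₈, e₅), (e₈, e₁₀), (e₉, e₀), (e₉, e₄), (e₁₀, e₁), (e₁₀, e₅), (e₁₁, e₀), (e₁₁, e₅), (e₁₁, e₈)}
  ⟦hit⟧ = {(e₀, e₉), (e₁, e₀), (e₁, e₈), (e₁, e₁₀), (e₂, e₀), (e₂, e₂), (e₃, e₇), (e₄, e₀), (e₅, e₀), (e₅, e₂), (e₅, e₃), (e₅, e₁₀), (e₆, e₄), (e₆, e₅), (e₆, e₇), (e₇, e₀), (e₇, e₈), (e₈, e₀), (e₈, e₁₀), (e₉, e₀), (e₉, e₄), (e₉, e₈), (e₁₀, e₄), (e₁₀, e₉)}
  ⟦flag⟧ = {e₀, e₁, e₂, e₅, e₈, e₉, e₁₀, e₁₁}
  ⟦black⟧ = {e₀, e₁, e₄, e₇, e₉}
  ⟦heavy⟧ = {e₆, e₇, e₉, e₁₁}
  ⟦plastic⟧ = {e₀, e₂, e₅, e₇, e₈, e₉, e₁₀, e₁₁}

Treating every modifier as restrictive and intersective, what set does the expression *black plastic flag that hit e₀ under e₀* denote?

⟦that hit e₀⟧ = {x : ⟨x, e₀⟩ ∈ ⟦hit⟧} = {e₁, e₂, e₄, e₅, e₇, e₈, e₉}
⟦under e₀⟧ = {x : ⟨x, e₀⟩ ∈ ⟦under⟧} = {e₀, e₂, e₅, e₉, e₁₁}
⟦flag⟧ = {e₀, e₁, e₂, e₅, e₈, e₉, e₁₀, e₁₁}
… ∩ ⟦that hit e₀⟧ = {e₀, e₁, e₂, e₅, e₈, e₉, e₁₀, e₁₁} ∩ {e₁, e₂, e₄, e₅, e₇, e₈, e₉} = {e₁, e₂, e₅, e₈, e₉}
… ∩ ⟦under e₀⟧ = {e₁, e₂, e₅, e₈, e₉} ∩ {e₀, e₂, e₅, e₉, e₁₁} = {e₂, e₅, e₉}
… ∩ ⟦black⟧ = {e₂, e₅, e₉} ∩ {e₀, e₁, e₄, e₇, e₉} = {e₉}
… ∩ ⟦plastic⟧ = {e₉} ∩ {e₀, e₂, e₅, e₇, e₈, e₉, e₁₀, e₁₁} = {e₉}
So ⟦black plastic flag that hit e₀ under e₀⟧ = {e₉}.

{e₉}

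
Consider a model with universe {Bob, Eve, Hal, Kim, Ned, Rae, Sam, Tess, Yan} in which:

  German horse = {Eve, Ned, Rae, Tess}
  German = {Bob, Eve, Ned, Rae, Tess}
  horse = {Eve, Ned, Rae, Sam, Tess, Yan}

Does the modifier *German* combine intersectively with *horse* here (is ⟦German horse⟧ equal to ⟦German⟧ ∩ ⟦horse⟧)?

⟦German⟧ ∩ ⟦horse⟧ = {Bob, Eve, Ned, Rae, Tess} ∩ {Eve, Ned, Rae, Sam, Tess, Yan} = {Eve, Ned, Rae, Tess}
Observed ⟦German horse⟧ = {Eve, Ned, Rae, Tess}.
These coincide, so the modifier is intersective here.

yes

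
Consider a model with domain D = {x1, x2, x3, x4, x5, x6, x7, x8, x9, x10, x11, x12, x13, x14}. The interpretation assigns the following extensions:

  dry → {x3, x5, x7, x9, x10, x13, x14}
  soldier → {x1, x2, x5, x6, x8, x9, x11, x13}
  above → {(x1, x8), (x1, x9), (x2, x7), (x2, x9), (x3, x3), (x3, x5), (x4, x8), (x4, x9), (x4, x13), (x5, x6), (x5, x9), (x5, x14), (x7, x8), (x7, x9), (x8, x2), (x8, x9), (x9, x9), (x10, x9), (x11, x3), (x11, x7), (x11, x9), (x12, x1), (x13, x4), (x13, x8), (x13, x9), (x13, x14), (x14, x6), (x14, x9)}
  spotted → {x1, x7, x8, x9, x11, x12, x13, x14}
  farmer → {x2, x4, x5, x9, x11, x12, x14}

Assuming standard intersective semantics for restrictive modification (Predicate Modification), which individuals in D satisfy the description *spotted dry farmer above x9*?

⟦above x9⟧ = {x : ⟨x, x9⟩ ∈ ⟦above⟧} = {x1, x2, x4, x5, x7, x8, x9, x10, x11, x13, x14}
⟦farmer⟧ = {x2, x4, x5, x9, x11, x12, x14}
… ∩ ⟦above x9⟧ = {x2, x4, x5, x9, x11, x12, x14} ∩ {x1, x2, x4, x5, x7, x8, x9, x10, x11, x13, x14} = {x2, x4, x5, x9, x11, x14}
… ∩ ⟦spotted⟧ = {x2, x4, x5, x9, x11, x14} ∩ {x1, x7, x8, x9, x11, x12, x13, x14} = {x9, x11, x14}
… ∩ ⟦dry⟧ = {x9, x11, x14} ∩ {x3, x5, x7, x9, x10, x13, x14} = {x9, x14}
So ⟦spotted dry farmer above x9⟧ = {x9, x14}.

{x9, x14}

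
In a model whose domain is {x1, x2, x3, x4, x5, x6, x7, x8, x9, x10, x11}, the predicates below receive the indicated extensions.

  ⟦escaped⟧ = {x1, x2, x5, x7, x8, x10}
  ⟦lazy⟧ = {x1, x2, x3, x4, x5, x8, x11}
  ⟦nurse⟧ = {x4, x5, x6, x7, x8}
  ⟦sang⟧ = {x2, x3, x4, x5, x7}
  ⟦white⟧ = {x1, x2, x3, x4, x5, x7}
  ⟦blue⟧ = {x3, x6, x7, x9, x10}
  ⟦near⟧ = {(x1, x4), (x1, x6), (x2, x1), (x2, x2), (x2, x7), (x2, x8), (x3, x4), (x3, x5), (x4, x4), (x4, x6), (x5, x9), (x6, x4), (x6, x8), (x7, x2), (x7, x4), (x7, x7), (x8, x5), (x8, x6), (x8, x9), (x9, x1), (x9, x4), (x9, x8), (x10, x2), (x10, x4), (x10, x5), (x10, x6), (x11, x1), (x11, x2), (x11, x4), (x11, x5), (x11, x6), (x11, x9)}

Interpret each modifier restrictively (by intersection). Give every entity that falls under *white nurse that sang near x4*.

⟦that sang⟧ = ⟦sang⟧ = {x2, x3, x4, x5, x7}
⟦near x4⟧ = {x : ⟨x, x4⟩ ∈ ⟦near⟧} = {x1, x3, x4, x6, x7, x9, x10, x11}
⟦nurse⟧ = {x4, x5, x6, x7, x8}
… ∩ ⟦that sang⟧ = {x4, x5, x6, x7, x8} ∩ {x2, x3, x4, x5, x7} = {x4, x5, x7}
… ∩ ⟦near x4⟧ = {x4, x5, x7} ∩ {x1, x3, x4, x6, x7, x9, x10, x11} = {x4, x7}
… ∩ ⟦white⟧ = {x4, x7} ∩ {x1, x2, x3, x4, x5, x7} = {x4, x7}
So ⟦white nurse that sang near x4⟧ = {x4, x7}.

{x4, x7}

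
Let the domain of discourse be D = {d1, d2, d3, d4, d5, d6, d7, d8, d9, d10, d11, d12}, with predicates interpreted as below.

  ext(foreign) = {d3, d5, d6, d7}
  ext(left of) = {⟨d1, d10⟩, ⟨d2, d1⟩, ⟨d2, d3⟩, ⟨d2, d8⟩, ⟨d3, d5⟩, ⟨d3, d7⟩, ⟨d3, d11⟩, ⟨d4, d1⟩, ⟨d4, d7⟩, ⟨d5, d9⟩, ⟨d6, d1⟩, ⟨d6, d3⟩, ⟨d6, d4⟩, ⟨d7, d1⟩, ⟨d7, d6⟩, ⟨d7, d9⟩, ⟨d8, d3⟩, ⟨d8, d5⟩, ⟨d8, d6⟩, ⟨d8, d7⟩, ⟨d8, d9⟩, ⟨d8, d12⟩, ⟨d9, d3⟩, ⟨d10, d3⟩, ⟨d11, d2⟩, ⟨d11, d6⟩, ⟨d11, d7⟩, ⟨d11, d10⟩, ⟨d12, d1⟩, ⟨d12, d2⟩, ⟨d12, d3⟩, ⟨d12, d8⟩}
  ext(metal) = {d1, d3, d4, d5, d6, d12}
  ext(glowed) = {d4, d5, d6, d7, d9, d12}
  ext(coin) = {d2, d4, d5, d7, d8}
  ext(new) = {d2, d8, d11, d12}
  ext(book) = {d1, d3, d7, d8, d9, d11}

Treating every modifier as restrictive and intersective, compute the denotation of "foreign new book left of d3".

⟦left of d3⟧ = {x : ⟨x, d3⟩ ∈ ⟦left of⟧} = {d2, d6, d8, d9, d10, d12}
⟦book⟧ = {d1, d3, d7, d8, d9, d11}
… ∩ ⟦left of d3⟧ = {d1, d3, d7, d8, d9, d11} ∩ {d2, d6, d8, d9, d10, d12} = {d8, d9}
… ∩ ⟦foreign⟧ = {d8, d9} ∩ {d3, d5, d6, d7} = ∅
… ∩ ⟦new⟧ = ∅ ∩ {d2, d8, d11, d12} = ∅
So ⟦foreign new book left of d3⟧ = {}.

{}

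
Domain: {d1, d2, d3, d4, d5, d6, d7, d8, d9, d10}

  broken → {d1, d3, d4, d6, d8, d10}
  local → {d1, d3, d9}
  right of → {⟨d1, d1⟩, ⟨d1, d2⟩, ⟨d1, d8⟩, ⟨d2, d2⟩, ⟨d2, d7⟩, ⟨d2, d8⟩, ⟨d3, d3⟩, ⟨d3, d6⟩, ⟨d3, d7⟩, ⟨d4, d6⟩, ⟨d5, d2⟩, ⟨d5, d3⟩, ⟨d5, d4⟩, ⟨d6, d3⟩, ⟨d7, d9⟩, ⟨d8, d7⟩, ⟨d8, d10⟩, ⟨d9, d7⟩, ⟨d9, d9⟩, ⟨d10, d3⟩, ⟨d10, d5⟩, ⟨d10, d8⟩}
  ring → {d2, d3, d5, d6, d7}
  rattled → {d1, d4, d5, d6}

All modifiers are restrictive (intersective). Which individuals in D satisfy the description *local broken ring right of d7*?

{d3}

⟦right of d7⟧ = {x : ⟨x, d7⟩ ∈ ⟦right of⟧} = {d2, d3, d8, d9}
⟦ring⟧ = {d2, d3, d5, d6, d7}
… ∩ ⟦right of d7⟧ = {d2, d3, d5, d6, d7} ∩ {d2, d3, d8, d9} = {d2, d3}
… ∩ ⟦local⟧ = {d2, d3} ∩ {d1, d3, d9} = {d3}
… ∩ ⟦broken⟧ = {d3} ∩ {d1, d3, d4, d6, d8, d10} = {d3}
So ⟦local broken ring right of d7⟧ = {d3}.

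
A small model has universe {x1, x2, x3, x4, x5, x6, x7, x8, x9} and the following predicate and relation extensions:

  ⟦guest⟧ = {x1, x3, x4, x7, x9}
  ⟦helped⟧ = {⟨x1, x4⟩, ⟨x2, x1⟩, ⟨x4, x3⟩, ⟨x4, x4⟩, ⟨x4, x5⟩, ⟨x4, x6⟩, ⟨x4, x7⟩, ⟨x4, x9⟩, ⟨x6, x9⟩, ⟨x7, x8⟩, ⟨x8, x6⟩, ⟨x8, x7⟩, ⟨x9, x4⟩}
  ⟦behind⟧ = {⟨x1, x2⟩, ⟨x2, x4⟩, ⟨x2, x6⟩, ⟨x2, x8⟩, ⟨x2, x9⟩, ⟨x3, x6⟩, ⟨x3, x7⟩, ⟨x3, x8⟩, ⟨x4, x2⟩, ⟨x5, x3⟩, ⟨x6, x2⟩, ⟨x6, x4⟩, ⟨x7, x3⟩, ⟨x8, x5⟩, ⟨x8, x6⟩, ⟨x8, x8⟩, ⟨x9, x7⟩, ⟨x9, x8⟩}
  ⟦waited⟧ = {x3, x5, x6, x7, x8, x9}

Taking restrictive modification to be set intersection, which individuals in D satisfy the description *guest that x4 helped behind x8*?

⟦that x4 helped⟧ = {x : ⟨x4, x⟩ ∈ ⟦helped⟧} = {x3, x4, x5, x6, x7, x9}
⟦behind x8⟧ = {x : ⟨x, x8⟩ ∈ ⟦behind⟧} = {x2, x3, x8, x9}
⟦guest⟧ = {x1, x3, x4, x7, x9}
… ∩ ⟦that x4 helped⟧ = {x1, x3, x4, x7, x9} ∩ {x3, x4, x5, x6, x7, x9} = {x3, x4, x7, x9}
… ∩ ⟦behind x8⟧ = {x3, x4, x7, x9} ∩ {x2, x3, x8, x9} = {x3, x9}
So ⟦guest that x4 helped behind x8⟧ = {x3, x9}.

{x3, x9}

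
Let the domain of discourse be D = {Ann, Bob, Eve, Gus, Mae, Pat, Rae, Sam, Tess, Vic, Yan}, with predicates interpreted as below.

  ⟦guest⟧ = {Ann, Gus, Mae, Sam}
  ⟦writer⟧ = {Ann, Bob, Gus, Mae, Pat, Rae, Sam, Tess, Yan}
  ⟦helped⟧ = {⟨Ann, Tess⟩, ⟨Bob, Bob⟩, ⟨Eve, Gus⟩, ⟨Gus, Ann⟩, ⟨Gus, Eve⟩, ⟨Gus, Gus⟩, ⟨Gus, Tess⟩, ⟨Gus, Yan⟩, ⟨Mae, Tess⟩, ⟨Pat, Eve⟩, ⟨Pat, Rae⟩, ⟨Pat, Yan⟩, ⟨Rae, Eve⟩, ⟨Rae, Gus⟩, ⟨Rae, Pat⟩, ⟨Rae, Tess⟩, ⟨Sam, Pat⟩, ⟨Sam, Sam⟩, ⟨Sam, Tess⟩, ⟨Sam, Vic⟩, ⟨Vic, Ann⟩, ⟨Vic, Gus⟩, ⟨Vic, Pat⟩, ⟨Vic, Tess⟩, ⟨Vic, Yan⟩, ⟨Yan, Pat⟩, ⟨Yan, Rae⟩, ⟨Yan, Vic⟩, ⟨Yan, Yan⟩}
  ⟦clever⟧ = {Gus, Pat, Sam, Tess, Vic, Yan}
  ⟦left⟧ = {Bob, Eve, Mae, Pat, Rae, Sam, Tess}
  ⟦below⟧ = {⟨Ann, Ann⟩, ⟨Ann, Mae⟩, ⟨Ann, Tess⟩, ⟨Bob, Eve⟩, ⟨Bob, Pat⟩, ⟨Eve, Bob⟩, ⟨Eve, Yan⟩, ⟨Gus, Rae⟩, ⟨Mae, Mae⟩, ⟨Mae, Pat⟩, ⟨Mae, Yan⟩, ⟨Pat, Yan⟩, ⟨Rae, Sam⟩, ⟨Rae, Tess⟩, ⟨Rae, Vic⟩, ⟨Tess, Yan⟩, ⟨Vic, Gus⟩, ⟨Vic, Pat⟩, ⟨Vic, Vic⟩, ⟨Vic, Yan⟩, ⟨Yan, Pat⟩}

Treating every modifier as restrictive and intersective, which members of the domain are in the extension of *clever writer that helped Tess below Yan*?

⟦that helped Tess⟧ = {x : ⟨x, Tess⟩ ∈ ⟦helped⟧} = {Ann, Gus, Mae, Rae, Sam, Vic}
⟦below Yan⟧ = {x : ⟨x, Yan⟩ ∈ ⟦below⟧} = {Eve, Mae, Pat, Tess, Vic}
⟦writer⟧ = {Ann, Bob, Gus, Mae, Pat, Rae, Sam, Tess, Yan}
… ∩ ⟦that helped Tess⟧ = {Ann, Bob, Gus, Mae, Pat, Rae, Sam, Tess, Yan} ∩ {Ann, Gus, Mae, Rae, Sam, Vic} = {Ann, Gus, Mae, Rae, Sam}
… ∩ ⟦below Yan⟧ = {Ann, Gus, Mae, Rae, Sam} ∩ {Eve, Mae, Pat, Tess, Vic} = {Mae}
… ∩ ⟦clever⟧ = {Mae} ∩ {Gus, Pat, Sam, Tess, Vic, Yan} = ∅
So ⟦clever writer that helped Tess below Yan⟧ = ∅.

∅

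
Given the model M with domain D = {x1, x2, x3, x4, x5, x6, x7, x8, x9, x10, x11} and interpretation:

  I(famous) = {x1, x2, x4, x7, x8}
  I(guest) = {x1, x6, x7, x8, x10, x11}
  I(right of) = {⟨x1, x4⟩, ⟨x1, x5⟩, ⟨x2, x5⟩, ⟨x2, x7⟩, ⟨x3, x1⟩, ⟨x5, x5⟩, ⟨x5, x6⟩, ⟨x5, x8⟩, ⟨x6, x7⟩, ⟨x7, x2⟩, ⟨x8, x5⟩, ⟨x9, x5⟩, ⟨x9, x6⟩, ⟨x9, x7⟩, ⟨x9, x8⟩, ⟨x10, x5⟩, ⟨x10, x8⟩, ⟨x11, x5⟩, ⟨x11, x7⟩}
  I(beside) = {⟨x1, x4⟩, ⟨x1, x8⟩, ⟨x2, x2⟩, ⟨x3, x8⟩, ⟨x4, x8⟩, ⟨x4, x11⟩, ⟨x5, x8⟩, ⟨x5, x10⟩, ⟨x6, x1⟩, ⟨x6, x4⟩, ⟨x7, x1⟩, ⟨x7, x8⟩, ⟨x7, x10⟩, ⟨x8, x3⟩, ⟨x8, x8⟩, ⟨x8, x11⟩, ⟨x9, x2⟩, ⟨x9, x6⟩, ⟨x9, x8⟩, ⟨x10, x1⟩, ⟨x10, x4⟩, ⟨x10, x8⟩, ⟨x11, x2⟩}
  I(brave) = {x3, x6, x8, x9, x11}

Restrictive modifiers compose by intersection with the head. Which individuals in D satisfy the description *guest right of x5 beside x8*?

{x1, x8, x10}

⟦right of x5⟧ = {x : ⟨x, x5⟩ ∈ ⟦right of⟧} = {x1, x2, x5, x8, x9, x10, x11}
⟦beside x8⟧ = {x : ⟨x, x8⟩ ∈ ⟦beside⟧} = {x1, x3, x4, x5, x7, x8, x9, x10}
⟦guest⟧ = {x1, x6, x7, x8, x10, x11}
… ∩ ⟦right of x5⟧ = {x1, x6, x7, x8, x10, x11} ∩ {x1, x2, x5, x8, x9, x10, x11} = {x1, x8, x10, x11}
… ∩ ⟦beside x8⟧ = {x1, x8, x10, x11} ∩ {x1, x3, x4, x5, x7, x8, x9, x10} = {x1, x8, x10}
So ⟦guest right of x5 beside x8⟧ = {x1, x8, x10}.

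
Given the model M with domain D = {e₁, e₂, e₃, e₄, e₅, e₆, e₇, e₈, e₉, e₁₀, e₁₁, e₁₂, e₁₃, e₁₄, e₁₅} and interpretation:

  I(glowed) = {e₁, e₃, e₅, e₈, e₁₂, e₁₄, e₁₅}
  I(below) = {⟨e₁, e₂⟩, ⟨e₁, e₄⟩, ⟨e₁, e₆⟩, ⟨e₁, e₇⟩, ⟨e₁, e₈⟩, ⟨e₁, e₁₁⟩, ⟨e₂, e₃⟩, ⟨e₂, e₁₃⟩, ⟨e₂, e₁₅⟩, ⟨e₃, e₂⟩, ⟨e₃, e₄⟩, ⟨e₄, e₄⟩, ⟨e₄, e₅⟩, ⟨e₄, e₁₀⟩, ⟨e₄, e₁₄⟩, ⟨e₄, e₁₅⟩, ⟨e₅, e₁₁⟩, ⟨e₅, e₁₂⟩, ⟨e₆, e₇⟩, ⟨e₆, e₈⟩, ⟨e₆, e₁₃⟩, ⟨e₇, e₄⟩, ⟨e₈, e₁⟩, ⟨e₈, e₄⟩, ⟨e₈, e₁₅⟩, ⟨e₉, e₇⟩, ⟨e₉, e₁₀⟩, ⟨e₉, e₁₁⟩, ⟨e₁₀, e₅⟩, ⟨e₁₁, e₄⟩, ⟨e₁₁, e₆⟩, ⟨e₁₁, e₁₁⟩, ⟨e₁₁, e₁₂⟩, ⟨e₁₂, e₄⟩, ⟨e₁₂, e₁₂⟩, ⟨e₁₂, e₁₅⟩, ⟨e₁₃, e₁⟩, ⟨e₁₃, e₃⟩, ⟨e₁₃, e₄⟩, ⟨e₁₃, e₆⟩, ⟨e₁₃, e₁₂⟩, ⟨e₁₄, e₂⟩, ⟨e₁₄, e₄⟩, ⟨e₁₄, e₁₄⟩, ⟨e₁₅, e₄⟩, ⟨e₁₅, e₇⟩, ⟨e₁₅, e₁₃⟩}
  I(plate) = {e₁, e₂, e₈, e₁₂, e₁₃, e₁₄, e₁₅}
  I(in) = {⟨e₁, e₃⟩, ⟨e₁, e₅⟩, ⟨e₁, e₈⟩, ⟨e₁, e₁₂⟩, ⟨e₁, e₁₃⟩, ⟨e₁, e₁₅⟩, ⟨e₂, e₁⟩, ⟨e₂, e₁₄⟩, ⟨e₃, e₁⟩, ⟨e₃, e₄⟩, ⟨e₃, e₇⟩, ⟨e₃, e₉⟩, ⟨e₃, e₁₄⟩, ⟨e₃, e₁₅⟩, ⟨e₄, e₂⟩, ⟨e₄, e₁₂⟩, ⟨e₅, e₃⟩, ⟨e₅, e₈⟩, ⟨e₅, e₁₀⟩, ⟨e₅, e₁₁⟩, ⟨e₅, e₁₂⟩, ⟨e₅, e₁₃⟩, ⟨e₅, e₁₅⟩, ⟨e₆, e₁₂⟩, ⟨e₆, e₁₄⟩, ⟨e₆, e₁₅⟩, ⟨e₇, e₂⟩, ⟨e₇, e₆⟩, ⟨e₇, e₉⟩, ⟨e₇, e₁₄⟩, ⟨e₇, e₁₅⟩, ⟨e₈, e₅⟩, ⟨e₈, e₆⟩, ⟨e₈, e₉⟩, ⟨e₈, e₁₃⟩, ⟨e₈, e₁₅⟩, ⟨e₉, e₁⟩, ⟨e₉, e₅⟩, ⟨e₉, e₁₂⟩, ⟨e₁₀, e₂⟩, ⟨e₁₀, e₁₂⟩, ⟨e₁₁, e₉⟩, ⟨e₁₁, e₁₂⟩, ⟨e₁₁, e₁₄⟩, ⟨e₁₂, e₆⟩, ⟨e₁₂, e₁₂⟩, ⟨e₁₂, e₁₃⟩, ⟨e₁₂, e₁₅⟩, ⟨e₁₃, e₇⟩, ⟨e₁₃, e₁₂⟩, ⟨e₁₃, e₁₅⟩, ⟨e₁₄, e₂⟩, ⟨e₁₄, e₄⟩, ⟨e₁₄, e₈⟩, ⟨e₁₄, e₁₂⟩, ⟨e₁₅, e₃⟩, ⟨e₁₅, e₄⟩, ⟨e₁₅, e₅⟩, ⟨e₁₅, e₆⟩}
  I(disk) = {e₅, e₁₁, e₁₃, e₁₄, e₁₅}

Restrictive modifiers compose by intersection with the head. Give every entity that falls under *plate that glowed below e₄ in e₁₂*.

{e₁, e₁₂, e₁₄}

⟦that glowed⟧ = ⟦glowed⟧ = {e₁, e₃, e₅, e₈, e₁₂, e₁₄, e₁₅}
⟦below e₄⟧ = {x : ⟨x, e₄⟩ ∈ ⟦below⟧} = {e₁, e₃, e₄, e₇, e₈, e₁₁, e₁₂, e₁₃, e₁₄, e₁₅}
⟦in e₁₂⟧ = {x : ⟨x, e₁₂⟩ ∈ ⟦in⟧} = {e₁, e₄, e₅, e₆, e₉, e₁₀, e₁₁, e₁₂, e₁₃, e₁₄}
⟦plate⟧ = {e₁, e₂, e₈, e₁₂, e₁₃, e₁₄, e₁₅}
… ∩ ⟦that glowed⟧ = {e₁, e₂, e₈, e₁₂, e₁₃, e₁₄, e₁₅} ∩ {e₁, e₃, e₅, e₈, e₁₂, e₁₄, e₁₅} = {e₁, e₈, e₁₂, e₁₄, e₁₅}
… ∩ ⟦below e₄⟧ = {e₁, e₈, e₁₂, e₁₄, e₁₅} ∩ {e₁, e₃, e₄, e₇, e₈, e₁₁, e₁₂, e₁₃, e₁₄, e₁₅} = {e₁, e₈, e₁₂, e₁₄, e₁₅}
… ∩ ⟦in e₁₂⟧ = {e₁, e₈, e₁₂, e₁₄, e₁₅} ∩ {e₁, e₄, e₅, e₆, e₉, e₁₀, e₁₁, e₁₂, e₁₃, e₁₄} = {e₁, e₁₂, e₁₄}
So ⟦plate that glowed below e₄ in e₁₂⟧ = {e₁, e₁₂, e₁₄}.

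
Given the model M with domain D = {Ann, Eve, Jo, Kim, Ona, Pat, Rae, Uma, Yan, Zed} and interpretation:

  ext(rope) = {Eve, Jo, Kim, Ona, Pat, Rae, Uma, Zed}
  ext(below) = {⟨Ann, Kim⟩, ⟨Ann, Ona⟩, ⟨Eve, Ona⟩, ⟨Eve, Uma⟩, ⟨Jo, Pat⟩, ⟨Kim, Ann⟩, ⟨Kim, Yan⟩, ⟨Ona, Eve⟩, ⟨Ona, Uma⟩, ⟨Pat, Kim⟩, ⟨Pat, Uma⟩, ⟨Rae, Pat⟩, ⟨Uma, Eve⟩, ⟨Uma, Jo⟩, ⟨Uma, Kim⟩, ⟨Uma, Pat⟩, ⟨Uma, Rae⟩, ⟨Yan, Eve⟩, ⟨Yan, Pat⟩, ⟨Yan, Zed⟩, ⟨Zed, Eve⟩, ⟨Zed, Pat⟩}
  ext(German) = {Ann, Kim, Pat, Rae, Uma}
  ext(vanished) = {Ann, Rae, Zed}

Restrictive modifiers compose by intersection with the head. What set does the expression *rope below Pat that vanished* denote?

{Rae, Zed}

⟦below Pat⟧ = {x : ⟨x, Pat⟩ ∈ ⟦below⟧} = {Jo, Rae, Uma, Yan, Zed}
⟦that vanished⟧ = ⟦vanished⟧ = {Ann, Rae, Zed}
⟦rope⟧ = {Eve, Jo, Kim, Ona, Pat, Rae, Uma, Zed}
… ∩ ⟦below Pat⟧ = {Eve, Jo, Kim, Ona, Pat, Rae, Uma, Zed} ∩ {Jo, Rae, Uma, Yan, Zed} = {Jo, Rae, Uma, Zed}
… ∩ ⟦that vanished⟧ = {Jo, Rae, Uma, Zed} ∩ {Ann, Rae, Zed} = {Rae, Zed}
So ⟦rope below Pat that vanished⟧ = {Rae, Zed}.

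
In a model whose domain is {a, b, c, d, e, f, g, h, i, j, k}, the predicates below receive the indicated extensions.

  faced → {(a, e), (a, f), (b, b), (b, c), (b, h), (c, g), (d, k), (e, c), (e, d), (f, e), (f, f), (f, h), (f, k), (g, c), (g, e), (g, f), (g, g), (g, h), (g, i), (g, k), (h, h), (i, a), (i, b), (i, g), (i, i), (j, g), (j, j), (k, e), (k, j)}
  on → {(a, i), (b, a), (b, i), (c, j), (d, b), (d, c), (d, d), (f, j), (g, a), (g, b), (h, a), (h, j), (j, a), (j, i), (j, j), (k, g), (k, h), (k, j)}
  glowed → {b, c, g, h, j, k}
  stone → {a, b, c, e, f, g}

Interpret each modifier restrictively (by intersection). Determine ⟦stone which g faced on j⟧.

{c, f}

⟦which g faced⟧ = {x : ⟨g, x⟩ ∈ ⟦faced⟧} = {c, e, f, g, h, i, k}
⟦on j⟧ = {x : ⟨x, j⟩ ∈ ⟦on⟧} = {c, f, h, j, k}
⟦stone⟧ = {a, b, c, e, f, g}
… ∩ ⟦which g faced⟧ = {a, b, c, e, f, g} ∩ {c, e, f, g, h, i, k} = {c, e, f, g}
… ∩ ⟦on j⟧ = {c, e, f, g} ∩ {c, f, h, j, k} = {c, f}
So ⟦stone which g faced on j⟧ = {c, f}.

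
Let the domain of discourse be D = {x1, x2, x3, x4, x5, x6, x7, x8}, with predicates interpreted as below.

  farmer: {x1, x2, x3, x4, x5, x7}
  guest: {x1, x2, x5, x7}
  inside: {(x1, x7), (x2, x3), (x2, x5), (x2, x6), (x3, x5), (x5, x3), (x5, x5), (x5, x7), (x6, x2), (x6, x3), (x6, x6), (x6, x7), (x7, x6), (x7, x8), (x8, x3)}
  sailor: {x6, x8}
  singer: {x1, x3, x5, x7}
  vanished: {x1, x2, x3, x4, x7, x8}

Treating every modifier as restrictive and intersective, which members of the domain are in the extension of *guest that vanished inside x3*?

⟦that vanished⟧ = ⟦vanished⟧ = {x1, x2, x3, x4, x7, x8}
⟦inside x3⟧ = {x : ⟨x, x3⟩ ∈ ⟦inside⟧} = {x2, x5, x6, x8}
⟦guest⟧ = {x1, x2, x5, x7}
… ∩ ⟦that vanished⟧ = {x1, x2, x5, x7} ∩ {x1, x2, x3, x4, x7, x8} = {x1, x2, x7}
… ∩ ⟦inside x3⟧ = {x1, x2, x7} ∩ {x2, x5, x6, x8} = {x2}
So ⟦guest that vanished inside x3⟧ = {x2}.

{x2}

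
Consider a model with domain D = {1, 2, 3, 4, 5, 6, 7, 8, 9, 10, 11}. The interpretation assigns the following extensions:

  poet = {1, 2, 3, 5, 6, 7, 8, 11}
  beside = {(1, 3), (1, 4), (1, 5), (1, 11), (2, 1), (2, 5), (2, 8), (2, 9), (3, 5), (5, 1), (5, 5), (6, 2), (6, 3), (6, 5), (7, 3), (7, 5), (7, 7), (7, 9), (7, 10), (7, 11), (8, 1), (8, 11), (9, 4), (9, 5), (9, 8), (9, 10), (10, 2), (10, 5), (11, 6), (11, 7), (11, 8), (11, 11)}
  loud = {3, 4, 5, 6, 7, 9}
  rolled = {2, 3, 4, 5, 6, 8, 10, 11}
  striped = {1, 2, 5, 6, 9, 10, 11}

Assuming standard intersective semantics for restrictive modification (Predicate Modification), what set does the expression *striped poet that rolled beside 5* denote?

{2, 5, 6}

⟦that rolled⟧ = ⟦rolled⟧ = {2, 3, 4, 5, 6, 8, 10, 11}
⟦beside 5⟧ = {x : ⟨x, 5⟩ ∈ ⟦beside⟧} = {1, 2, 3, 5, 6, 7, 9, 10}
⟦poet⟧ = {1, 2, 3, 5, 6, 7, 8, 11}
… ∩ ⟦that rolled⟧ = {1, 2, 3, 5, 6, 7, 8, 11} ∩ {2, 3, 4, 5, 6, 8, 10, 11} = {2, 3, 5, 6, 8, 11}
… ∩ ⟦beside 5⟧ = {2, 3, 5, 6, 8, 11} ∩ {1, 2, 3, 5, 6, 7, 9, 10} = {2, 3, 5, 6}
… ∩ ⟦striped⟧ = {2, 3, 5, 6} ∩ {1, 2, 5, 6, 9, 10, 11} = {2, 5, 6}
So ⟦striped poet that rolled beside 5⟧ = {2, 5, 6}.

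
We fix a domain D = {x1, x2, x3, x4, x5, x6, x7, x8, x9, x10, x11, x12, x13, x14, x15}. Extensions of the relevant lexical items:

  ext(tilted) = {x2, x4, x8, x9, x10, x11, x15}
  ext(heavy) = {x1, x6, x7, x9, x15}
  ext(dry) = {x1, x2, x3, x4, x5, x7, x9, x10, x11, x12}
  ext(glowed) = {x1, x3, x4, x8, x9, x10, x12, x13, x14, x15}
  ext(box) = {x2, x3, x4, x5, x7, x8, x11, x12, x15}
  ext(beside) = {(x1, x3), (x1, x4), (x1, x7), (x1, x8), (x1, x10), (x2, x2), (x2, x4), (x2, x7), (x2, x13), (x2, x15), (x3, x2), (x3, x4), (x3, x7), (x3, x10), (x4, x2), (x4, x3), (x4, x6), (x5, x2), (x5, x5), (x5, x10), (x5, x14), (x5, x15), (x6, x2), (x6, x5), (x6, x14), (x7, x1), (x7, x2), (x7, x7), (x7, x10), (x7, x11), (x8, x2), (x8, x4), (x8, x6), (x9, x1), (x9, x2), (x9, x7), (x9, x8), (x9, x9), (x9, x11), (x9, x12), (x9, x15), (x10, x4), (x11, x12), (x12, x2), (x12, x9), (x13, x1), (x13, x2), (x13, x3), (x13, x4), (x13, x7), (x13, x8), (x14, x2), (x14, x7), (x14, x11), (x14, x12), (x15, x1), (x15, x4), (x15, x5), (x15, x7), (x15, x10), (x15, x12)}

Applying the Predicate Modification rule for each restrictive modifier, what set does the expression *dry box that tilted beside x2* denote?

{x2, x4}

⟦that tilted⟧ = ⟦tilted⟧ = {x2, x4, x8, x9, x10, x11, x15}
⟦beside x2⟧ = {x : ⟨x, x2⟩ ∈ ⟦beside⟧} = {x2, x3, x4, x5, x6, x7, x8, x9, x12, x13, x14}
⟦box⟧ = {x2, x3, x4, x5, x7, x8, x11, x12, x15}
… ∩ ⟦that tilted⟧ = {x2, x3, x4, x5, x7, x8, x11, x12, x15} ∩ {x2, x4, x8, x9, x10, x11, x15} = {x2, x4, x8, x11, x15}
… ∩ ⟦beside x2⟧ = {x2, x4, x8, x11, x15} ∩ {x2, x3, x4, x5, x6, x7, x8, x9, x12, x13, x14} = {x2, x4, x8}
… ∩ ⟦dry⟧ = {x2, x4, x8} ∩ {x1, x2, x3, x4, x5, x7, x9, x10, x11, x12} = {x2, x4}
So ⟦dry box that tilted beside x2⟧ = {x2, x4}.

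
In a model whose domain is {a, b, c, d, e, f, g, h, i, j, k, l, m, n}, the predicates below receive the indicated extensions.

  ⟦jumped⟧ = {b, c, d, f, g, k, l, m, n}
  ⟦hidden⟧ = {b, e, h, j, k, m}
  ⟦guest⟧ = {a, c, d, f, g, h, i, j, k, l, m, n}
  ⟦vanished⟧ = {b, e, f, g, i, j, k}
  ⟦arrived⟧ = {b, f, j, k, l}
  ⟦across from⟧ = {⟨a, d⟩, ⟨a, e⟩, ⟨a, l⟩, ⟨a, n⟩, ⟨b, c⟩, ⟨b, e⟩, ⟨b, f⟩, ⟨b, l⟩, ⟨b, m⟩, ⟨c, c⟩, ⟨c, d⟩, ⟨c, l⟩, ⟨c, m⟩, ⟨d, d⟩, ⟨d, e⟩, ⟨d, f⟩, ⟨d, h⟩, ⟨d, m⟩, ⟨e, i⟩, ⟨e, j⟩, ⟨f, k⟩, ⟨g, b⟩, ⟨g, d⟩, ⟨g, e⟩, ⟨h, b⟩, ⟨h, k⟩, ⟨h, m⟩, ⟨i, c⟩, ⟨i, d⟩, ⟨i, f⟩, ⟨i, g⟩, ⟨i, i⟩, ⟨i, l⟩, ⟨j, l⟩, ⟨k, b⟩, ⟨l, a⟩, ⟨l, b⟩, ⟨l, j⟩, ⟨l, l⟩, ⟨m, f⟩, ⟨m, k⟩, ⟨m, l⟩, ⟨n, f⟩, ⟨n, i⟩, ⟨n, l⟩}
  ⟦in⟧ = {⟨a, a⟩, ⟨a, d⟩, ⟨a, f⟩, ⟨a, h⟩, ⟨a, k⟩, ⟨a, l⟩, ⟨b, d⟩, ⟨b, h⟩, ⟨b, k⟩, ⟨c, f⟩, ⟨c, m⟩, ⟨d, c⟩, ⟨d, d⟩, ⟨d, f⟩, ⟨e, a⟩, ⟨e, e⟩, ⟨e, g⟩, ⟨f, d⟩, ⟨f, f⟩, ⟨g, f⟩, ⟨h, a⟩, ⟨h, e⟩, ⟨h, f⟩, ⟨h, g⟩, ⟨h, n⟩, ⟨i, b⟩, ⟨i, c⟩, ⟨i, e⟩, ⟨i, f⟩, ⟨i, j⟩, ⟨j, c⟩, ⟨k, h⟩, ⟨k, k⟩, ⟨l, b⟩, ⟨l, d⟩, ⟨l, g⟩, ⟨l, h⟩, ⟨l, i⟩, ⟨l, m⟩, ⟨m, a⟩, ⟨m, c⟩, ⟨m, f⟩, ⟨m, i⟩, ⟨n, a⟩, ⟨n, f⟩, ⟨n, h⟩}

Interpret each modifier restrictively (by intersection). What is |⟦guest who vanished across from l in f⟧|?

⟦who vanished⟧ = ⟦vanished⟧ = {b, e, f, g, i, j, k}
⟦across from l⟧ = {x : ⟨x, l⟩ ∈ ⟦across from⟧} = {a, b, c, i, j, l, m, n}
⟦in f⟧ = {x : ⟨x, f⟩ ∈ ⟦in⟧} = {a, c, d, f, g, h, i, m, n}
⟦guest⟧ = {a, c, d, f, g, h, i, j, k, l, m, n}
… ∩ ⟦who vanished⟧ = {a, c, d, f, g, h, i, j, k, l, m, n} ∩ {b, e, f, g, i, j, k} = {f, g, i, j, k}
… ∩ ⟦across from l⟧ = {f, g, i, j, k} ∩ {a, b, c, i, j, l, m, n} = {i, j}
… ∩ ⟦in f⟧ = {i, j} ∩ {a, c, d, f, g, h, i, m, n} = {i}
⟦guest who vanished across from l in f⟧ = {i}, so the cardinality is 1.

1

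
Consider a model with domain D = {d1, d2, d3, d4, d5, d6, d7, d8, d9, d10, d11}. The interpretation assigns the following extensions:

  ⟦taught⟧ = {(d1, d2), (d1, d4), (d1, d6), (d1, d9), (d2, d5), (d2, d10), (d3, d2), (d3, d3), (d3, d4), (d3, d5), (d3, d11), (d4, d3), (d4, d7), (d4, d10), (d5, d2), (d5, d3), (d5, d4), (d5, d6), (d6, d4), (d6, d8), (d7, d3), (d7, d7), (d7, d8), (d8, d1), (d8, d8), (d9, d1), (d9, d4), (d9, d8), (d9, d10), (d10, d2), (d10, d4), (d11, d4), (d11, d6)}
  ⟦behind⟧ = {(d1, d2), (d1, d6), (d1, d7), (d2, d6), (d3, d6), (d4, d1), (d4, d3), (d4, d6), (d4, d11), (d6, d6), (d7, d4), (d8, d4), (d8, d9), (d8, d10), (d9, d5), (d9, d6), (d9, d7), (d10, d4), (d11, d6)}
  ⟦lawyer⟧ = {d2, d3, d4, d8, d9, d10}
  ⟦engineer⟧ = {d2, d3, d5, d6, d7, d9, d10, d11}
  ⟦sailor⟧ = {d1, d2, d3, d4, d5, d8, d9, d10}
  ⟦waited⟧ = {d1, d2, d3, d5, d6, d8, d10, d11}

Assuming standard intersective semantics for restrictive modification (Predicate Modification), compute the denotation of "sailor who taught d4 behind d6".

⟦who taught d4⟧ = {x : ⟨x, d4⟩ ∈ ⟦taught⟧} = {d1, d3, d5, d6, d9, d10, d11}
⟦behind d6⟧ = {x : ⟨x, d6⟩ ∈ ⟦behind⟧} = {d1, d2, d3, d4, d6, d9, d11}
⟦sailor⟧ = {d1, d2, d3, d4, d5, d8, d9, d10}
… ∩ ⟦who taught d4⟧ = {d1, d2, d3, d4, d5, d8, d9, d10} ∩ {d1, d3, d5, d6, d9, d10, d11} = {d1, d3, d5, d9, d10}
… ∩ ⟦behind d6⟧ = {d1, d3, d5, d9, d10} ∩ {d1, d2, d3, d4, d6, d9, d11} = {d1, d3, d9}
So ⟦sailor who taught d4 behind d6⟧ = {d1, d3, d9}.

{d1, d3, d9}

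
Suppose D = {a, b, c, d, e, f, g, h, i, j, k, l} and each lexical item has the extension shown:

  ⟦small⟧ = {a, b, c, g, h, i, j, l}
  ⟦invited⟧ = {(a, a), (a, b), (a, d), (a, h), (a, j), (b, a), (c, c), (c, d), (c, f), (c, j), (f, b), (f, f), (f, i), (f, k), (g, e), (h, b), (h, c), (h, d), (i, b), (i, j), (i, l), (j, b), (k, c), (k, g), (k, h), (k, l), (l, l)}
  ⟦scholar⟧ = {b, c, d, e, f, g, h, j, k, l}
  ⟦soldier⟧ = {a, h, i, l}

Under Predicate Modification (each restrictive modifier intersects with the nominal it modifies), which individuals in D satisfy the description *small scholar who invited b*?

⟦who invited b⟧ = {x : ⟨x, b⟩ ∈ ⟦invited⟧} = {a, f, h, i, j}
⟦scholar⟧ = {b, c, d, e, f, g, h, j, k, l}
… ∩ ⟦who invited b⟧ = {b, c, d, e, f, g, h, j, k, l} ∩ {a, f, h, i, j} = {f, h, j}
… ∩ ⟦small⟧ = {f, h, j} ∩ {a, b, c, g, h, i, j, l} = {h, j}
So ⟦small scholar who invited b⟧ = {h, j}.

{h, j}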